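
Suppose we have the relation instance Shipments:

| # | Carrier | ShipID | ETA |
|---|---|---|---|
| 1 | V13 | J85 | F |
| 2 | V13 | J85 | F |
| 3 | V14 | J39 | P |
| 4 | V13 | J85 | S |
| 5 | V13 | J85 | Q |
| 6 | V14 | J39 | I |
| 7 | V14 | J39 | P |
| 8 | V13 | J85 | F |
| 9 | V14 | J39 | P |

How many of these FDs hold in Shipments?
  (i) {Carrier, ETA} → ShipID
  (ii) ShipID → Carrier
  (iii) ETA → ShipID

3

(i) {Carrier, ETA} → ShipID: every LHS value maps to a single RHS value — holds.
(ii) ShipID → Carrier: every LHS value maps to a single RHS value — holds.
(iii) ETA → ShipID: every LHS value maps to a single RHS value — holds.
3 of the 3 dependencies hold.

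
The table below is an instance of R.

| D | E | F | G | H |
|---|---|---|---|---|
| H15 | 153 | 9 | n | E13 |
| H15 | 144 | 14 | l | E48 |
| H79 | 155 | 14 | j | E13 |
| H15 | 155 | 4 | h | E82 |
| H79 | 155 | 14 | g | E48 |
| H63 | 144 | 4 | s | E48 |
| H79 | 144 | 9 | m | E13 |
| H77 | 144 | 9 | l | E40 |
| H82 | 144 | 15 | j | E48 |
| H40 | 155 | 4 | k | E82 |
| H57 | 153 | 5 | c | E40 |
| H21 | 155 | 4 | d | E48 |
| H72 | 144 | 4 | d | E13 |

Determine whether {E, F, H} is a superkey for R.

Two distinct rows share (E=155, F=4, H=E82), so {E, F, H} does not determine every attribute — not a superkey.

No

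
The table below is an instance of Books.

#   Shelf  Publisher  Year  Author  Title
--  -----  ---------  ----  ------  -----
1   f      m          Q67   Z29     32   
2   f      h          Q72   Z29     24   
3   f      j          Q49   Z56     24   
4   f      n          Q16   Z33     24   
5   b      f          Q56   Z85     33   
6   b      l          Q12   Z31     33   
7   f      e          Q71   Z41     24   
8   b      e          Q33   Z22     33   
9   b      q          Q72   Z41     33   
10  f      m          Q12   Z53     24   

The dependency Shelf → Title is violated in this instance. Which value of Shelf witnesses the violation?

Shelf=f: rows 1, 2, 3, 4, 7, 10 → Title takes values {32, 24} — violation
Shelf=b: rows 5, 6, 8, 9 → Title = 33, 33, 33, 33 ✓
The only Shelf value with inconsistent Title is Shelf=f.

f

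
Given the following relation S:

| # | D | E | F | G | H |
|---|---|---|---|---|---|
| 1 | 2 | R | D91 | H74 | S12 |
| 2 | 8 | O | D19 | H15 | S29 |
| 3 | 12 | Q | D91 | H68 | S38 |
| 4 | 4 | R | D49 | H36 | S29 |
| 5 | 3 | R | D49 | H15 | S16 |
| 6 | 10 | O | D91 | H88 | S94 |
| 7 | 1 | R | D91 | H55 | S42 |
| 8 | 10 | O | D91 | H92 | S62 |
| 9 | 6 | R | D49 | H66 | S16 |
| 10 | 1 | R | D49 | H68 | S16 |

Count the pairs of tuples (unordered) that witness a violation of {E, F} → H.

5

(E=R, F=D91): violating pairs (1,7) — 1 pair.
(E=R, F=D49): violating pairs (4,5), (4,9), (4,10) — 3 pairs.
(E=O, F=D91): violating pairs (6,8) — 1 pair.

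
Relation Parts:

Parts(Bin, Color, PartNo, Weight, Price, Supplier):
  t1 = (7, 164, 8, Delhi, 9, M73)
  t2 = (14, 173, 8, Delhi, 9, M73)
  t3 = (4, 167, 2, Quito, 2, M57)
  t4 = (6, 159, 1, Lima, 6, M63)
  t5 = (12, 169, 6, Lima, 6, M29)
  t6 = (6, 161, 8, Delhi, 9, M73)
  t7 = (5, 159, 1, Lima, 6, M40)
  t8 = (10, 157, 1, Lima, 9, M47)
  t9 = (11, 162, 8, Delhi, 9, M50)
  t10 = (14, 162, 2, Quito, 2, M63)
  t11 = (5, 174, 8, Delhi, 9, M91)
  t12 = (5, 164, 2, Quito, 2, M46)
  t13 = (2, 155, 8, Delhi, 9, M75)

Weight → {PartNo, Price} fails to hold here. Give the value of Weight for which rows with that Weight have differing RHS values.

Weight=Delhi: rows 1, 2, 6, 9, 11, 13 → {PartNo,Price} = (8, 9), (8, 9), (8, 9), (8, 9), (8, 9), (8, 9) ✓
Weight=Quito: rows 3, 10, 12 → {PartNo,Price} = (2, 2), (2, 2), (2, 2) ✓
Weight=Lima: rows 4, 5, 7, 8 → {PartNo,Price} takes values {(1, 6), (6, 6), (1, 9)} — violation
The only Weight value with inconsistent RHS is Weight=Lima.

Lima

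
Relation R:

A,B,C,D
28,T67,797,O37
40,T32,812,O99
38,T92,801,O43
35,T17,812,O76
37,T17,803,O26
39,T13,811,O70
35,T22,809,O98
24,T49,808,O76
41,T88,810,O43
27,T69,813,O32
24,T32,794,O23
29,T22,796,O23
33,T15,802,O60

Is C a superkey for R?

Two distinct rows share C=812, so C does not determine every attribute — not a superkey.

No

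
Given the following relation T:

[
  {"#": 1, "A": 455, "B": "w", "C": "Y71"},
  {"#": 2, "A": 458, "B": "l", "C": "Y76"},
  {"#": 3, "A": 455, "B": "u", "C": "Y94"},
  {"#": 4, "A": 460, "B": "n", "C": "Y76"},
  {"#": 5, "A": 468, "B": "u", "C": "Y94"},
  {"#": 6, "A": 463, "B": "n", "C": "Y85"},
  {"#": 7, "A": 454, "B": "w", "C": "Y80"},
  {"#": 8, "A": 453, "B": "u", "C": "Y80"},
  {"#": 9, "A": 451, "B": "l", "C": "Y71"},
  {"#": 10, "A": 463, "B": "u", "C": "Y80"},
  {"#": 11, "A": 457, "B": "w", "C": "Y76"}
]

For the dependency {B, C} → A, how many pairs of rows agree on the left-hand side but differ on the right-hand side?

(B=u, C=Y94): violating pairs (3,5) — 1 pair.
(B=u, C=Y80): violating pairs (8,10) — 1 pair.

2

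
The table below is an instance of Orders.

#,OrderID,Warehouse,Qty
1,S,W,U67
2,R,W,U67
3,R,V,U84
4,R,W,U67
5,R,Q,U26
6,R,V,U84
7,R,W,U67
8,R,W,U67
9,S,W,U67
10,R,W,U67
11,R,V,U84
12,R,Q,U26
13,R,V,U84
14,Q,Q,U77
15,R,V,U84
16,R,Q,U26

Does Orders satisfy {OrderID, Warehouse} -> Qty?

Yes

(OrderID=S, Warehouse=W): rows 1, 9 → Qty = U67, U67 ✓
(OrderID=R, Warehouse=W): rows 2, 4, 7, 8, 10 → Qty = U67, U67, U67, U67, U67 ✓
(OrderID=R, Warehouse=V): rows 3, 6, 11, 13, 15 → Qty = U84, U84, U84, U84, U84 ✓
(OrderID=R, Warehouse=Q): rows 5, 12, 16 → Qty = U26, U26, U26 ✓
(OrderID=Q, Warehouse=Q): row 14 → Qty = U77 ✓
Every {OrderID, Warehouse} value is associated with a single Qty value, so {OrderID, Warehouse} -> Qty holds.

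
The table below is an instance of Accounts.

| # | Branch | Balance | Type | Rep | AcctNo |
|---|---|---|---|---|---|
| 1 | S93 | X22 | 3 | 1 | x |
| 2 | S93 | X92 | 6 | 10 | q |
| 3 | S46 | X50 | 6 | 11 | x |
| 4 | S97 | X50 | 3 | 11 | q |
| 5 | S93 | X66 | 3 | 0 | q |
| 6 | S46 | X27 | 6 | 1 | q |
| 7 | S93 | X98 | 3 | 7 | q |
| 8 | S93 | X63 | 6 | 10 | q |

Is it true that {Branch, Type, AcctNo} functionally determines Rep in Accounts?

No

(Branch=S93, Type=3, AcctNo=x): row 1 → Rep = 1 ✓
(Branch=S93, Type=6, AcctNo=q): rows 2, 8 → Rep = 10, 10 ✓
(Branch=S46, Type=6, AcctNo=x): row 3 → Rep = 11 ✓
(Branch=S97, Type=3, AcctNo=q): row 4 → Rep = 11 ✓
(Branch=S93, Type=3, AcctNo=q): rows 5, 7 → Rep takes values {0, 7} — violation
(Branch=S46, Type=6, AcctNo=q): row 6 → Rep = 1 ✓
Two rows agree on {Branch, Type, AcctNo} but differ on Rep, so {Branch, Type, AcctNo} → Rep does not hold.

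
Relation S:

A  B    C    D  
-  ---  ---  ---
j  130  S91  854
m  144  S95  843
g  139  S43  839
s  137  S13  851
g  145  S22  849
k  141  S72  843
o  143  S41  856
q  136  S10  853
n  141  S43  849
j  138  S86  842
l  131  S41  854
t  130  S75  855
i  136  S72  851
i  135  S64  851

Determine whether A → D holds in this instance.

A=j: 2 rows → D takes values {854, 842} — violation
A=m: 1 row → D = 843 ✓
A=g: 2 rows → D takes values {839, 849} — violation
A=s: 1 row → D = 851 ✓
A=k: 1 row → D = 843 ✓
A=o: 1 row → D = 856 ✓
A=q: 1 row → D = 853 ✓
A=n: 1 row → D = 849 ✓
A=l: 1 row → D = 854 ✓
A=t: 1 row → D = 855 ✓
A=i: 2 rows → D = 851, 851 ✓
Two rows agree on A but differ on D, so A → D does not hold.

No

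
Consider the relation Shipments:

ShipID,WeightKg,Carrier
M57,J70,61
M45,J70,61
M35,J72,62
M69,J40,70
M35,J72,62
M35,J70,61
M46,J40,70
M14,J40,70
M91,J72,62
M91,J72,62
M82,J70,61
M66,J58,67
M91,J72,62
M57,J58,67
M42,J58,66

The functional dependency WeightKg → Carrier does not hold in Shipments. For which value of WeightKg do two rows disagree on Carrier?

J58

WeightKg=J70: 4 rows → Carrier = 61, 61, 61, 61 ✓
WeightKg=J72: 5 rows → Carrier = 62, 62, 62, 62, 62 ✓
WeightKg=J40: 3 rows → Carrier = 70, 70, 70 ✓
WeightKg=J58: 3 rows → Carrier takes values {67, 66} — violation
The only WeightKg value with inconsistent Carrier is WeightKg=J58.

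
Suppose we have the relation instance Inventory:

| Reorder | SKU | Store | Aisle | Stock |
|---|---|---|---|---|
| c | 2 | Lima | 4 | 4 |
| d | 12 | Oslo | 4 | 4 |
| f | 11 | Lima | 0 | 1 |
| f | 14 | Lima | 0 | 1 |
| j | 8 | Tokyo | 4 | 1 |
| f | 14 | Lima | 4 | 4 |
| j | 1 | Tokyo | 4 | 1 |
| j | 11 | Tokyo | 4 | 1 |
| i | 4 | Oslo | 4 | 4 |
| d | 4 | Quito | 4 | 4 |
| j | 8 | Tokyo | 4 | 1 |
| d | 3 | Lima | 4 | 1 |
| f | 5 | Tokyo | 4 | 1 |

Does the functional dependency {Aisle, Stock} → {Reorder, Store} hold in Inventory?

(Aisle=4, Stock=4): 5 rows → {Reorder,Store} takes values {(c, Lima), (d, Oslo), (f, Lima), (i, Oslo), (d, Quito)} — violation
(Aisle=0, Stock=1): 2 rows → {Reorder,Store} = (f, Lima), (f, Lima) ✓
(Aisle=4, Stock=1): 6 rows → {Reorder,Store} takes values {(j, Tokyo), (d, Lima), (f, Tokyo)} — violation
Two rows agree on {Aisle, Stock} but differ on {Reorder, Store}, so {Aisle, Stock} → {Reorder, Store} does not hold.

No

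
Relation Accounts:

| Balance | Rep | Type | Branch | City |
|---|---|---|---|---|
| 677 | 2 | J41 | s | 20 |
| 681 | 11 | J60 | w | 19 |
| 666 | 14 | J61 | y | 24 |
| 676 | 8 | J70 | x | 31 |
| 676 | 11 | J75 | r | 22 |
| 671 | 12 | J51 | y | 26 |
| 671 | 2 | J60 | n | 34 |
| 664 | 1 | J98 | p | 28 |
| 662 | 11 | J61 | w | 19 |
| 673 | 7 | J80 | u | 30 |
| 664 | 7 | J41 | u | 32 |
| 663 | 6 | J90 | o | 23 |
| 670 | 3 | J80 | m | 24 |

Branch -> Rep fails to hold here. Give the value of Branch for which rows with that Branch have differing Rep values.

Branch=s: 1 row → Rep = 2 ✓
Branch=w: 2 rows → Rep = 11, 11 ✓
Branch=y: 2 rows → Rep takes values {14, 12} — violation
Branch=x: 1 row → Rep = 8 ✓
Branch=r: 1 row → Rep = 11 ✓
Branch=n: 1 row → Rep = 2 ✓
Branch=p: 1 row → Rep = 1 ✓
Branch=u: 2 rows → Rep = 7, 7 ✓
Branch=o: 1 row → Rep = 6 ✓
Branch=m: 1 row → Rep = 3 ✓
The only Branch value with inconsistent Rep is Branch=y.

y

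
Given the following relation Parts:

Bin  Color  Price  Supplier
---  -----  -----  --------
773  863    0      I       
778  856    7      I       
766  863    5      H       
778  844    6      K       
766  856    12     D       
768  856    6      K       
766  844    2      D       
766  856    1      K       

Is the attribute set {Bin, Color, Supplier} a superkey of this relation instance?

Yes

All 8 rows have distinct {Bin, Color, Supplier} values, so {Bin, Color, Supplier} → (all attributes) holds and {Bin, Color, Supplier} is a superkey.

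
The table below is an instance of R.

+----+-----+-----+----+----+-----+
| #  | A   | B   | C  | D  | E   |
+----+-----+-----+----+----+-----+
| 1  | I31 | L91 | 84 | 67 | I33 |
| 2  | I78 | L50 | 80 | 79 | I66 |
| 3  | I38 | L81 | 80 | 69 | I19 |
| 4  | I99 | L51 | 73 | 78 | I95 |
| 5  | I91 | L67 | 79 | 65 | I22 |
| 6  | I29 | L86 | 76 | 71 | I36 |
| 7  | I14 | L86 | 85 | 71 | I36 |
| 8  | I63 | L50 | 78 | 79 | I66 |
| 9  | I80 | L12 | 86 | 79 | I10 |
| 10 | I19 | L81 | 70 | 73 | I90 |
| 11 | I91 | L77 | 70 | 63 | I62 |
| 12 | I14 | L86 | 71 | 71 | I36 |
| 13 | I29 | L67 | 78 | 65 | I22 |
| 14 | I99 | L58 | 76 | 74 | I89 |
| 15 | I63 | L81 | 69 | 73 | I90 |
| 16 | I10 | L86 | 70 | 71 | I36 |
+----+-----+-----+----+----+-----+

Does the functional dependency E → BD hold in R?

E=I33: row 1 → {B,D} = (L91, 67) ✓
E=I66: rows 2, 8 → {B,D} = (L50, 79), (L50, 79) ✓
E=I19: row 3 → {B,D} = (L81, 69) ✓
E=I95: row 4 → {B,D} = (L51, 78) ✓
E=I22: rows 5, 13 → {B,D} = (L67, 65), (L67, 65) ✓
E=I36: rows 6, 7, 12, 16 → {B,D} = (L86, 71), (L86, 71), (L86, 71), (L86, 71) ✓
E=I10: row 9 → {B,D} = (L12, 79) ✓
E=I90: rows 10, 15 → {B,D} = (L81, 73), (L81, 73) ✓
E=I62: row 11 → {B,D} = (L77, 63) ✓
E=I89: row 14 → {B,D} = (L58, 74) ✓
Every E value is associated with a single BD value, so E → BD holds.

Yes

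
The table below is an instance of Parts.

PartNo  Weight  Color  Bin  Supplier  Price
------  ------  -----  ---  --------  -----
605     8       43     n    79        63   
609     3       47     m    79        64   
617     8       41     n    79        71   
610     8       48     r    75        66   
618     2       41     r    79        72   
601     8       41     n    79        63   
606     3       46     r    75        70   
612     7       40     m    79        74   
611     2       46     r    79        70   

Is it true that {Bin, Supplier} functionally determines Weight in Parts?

No

(Bin=n, Supplier=79): 3 rows → Weight = 8, 8, 8 ✓
(Bin=m, Supplier=79): 2 rows → Weight takes values {3, 7} — violation
(Bin=r, Supplier=75): 2 rows → Weight takes values {8, 3} — violation
(Bin=r, Supplier=79): 2 rows → Weight = 2, 2 ✓
Two rows agree on {Bin, Supplier} but differ on Weight, so {Bin, Supplier} -> Weight does not hold.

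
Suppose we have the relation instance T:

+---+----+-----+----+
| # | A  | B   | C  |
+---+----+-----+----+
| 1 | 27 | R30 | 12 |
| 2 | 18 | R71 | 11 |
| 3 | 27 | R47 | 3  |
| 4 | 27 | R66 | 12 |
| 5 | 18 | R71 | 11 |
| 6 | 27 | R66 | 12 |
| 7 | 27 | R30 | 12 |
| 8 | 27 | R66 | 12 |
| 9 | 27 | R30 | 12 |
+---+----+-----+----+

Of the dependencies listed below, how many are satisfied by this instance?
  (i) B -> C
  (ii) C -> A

(i) B -> C: every LHS value maps to a single RHS value — holds.
(ii) C -> A: every LHS value maps to a single RHS value — holds.
2 of the 2 dependencies hold.

2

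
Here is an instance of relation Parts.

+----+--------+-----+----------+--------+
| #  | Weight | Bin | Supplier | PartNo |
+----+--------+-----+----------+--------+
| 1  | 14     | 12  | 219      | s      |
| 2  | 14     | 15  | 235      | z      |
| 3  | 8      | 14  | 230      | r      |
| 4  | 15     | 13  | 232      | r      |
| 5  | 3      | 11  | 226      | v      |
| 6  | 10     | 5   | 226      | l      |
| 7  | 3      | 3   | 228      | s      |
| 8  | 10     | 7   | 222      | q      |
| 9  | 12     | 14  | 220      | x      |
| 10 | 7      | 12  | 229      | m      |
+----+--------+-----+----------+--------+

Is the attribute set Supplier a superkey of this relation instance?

Rows 5 and 6 have the same Supplier value Supplier=226 but are distinct tuples, so Supplier does not determine every attribute — not a superkey.

No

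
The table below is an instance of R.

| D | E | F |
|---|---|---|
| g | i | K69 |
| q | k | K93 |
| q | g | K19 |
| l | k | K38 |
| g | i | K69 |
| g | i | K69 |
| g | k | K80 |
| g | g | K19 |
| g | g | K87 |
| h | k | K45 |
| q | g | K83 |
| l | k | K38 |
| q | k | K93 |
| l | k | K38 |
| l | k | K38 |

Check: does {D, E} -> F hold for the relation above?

(D=g, E=i): 3 rows → F = K69, K69, K69 ✓
(D=q, E=k): 2 rows → F = K93, K93 ✓
(D=q, E=g): 2 rows → F takes values {K19, K83} — violation
(D=l, E=k): 4 rows → F = K38, K38, K38, K38 ✓
(D=g, E=k): 1 row → F = K80 ✓
(D=g, E=g): 2 rows → F takes values {K19, K87} — violation
(D=h, E=k): 1 row → F = K45 ✓
Two rows agree on {D, E} but differ on F, so {D, E} -> F does not hold.

No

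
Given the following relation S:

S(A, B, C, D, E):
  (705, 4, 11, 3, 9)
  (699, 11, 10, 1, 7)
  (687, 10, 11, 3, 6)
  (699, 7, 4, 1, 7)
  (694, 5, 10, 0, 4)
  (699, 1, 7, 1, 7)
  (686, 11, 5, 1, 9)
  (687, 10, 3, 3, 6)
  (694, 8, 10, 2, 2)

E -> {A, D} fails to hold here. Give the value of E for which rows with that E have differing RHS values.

E=9: 2 rows → {A,D} takes values {(705, 3), (686, 1)} — violation
E=7: 3 rows → {A,D} = (699, 1), (699, 1), (699, 1) ✓
E=6: 2 rows → {A,D} = (687, 3), (687, 3) ✓
E=4: 1 row → {A,D} = (694, 0) ✓
E=2: 1 row → {A,D} = (694, 2) ✓
The only E value with inconsistent RHS is E=9.

9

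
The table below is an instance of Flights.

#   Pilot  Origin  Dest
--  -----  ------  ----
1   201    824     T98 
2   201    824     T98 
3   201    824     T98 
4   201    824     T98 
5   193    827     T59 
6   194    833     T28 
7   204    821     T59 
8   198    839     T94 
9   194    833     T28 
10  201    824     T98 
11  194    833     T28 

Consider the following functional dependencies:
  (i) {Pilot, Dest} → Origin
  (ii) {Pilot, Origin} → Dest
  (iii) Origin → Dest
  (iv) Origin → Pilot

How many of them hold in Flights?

(i) {Pilot, Dest} → Origin: every LHS value maps to a single RHS value — holds.
(ii) {Pilot, Origin} → Dest: every LHS value maps to a single RHS value — holds.
(iii) Origin → Dest: every LHS value maps to a single RHS value — holds.
(iv) Origin → Pilot: every LHS value maps to a single RHS value — holds.
4 of the 4 dependencies hold.

4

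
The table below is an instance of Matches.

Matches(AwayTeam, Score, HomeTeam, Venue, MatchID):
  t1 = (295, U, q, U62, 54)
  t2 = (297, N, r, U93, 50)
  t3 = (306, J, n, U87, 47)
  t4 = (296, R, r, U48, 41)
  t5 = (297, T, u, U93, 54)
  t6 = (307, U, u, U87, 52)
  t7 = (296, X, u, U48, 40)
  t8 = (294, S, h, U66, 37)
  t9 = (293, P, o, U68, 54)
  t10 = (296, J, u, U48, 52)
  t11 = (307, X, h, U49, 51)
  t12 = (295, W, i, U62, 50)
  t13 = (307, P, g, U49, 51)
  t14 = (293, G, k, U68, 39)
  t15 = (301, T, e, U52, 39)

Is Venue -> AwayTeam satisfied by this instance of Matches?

No

Venue=U62: rows 1, 12 → AwayTeam = 295, 295 ✓
Venue=U93: rows 2, 5 → AwayTeam = 297, 297 ✓
Venue=U87: rows 3, 6 → AwayTeam takes values {306, 307} — violation
Venue=U48: rows 4, 7, 10 → AwayTeam = 296, 296, 296 ✓
Venue=U66: row 8 → AwayTeam = 294 ✓
Venue=U68: rows 9, 14 → AwayTeam = 293, 293 ✓
Venue=U49: rows 11, 13 → AwayTeam = 307, 307 ✓
Venue=U52: row 15 → AwayTeam = 301 ✓
Two rows agree on Venue but differ on AwayTeam, so Venue -> AwayTeam does not hold.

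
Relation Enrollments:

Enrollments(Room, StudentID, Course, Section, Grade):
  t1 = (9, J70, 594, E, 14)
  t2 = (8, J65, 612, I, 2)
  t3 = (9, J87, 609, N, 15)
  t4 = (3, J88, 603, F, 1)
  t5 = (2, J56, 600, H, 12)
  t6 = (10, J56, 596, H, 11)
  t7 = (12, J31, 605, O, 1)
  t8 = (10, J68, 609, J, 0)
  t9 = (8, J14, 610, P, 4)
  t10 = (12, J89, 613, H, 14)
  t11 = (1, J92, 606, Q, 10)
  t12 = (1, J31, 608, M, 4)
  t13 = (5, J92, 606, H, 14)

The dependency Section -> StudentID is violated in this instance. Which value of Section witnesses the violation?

H

Section=E: row 1 → StudentID = J70 ✓
Section=I: row 2 → StudentID = J65 ✓
Section=N: row 3 → StudentID = J87 ✓
Section=F: row 4 → StudentID = J88 ✓
Section=H: rows 5, 6, 10, 13 → StudentID takes values {J56, J89, J92} — violation
Section=O: row 7 → StudentID = J31 ✓
Section=J: row 8 → StudentID = J68 ✓
Section=P: row 9 → StudentID = J14 ✓
Section=Q: row 11 → StudentID = J92 ✓
Section=M: row 12 → StudentID = J31 ✓
The only Section value with inconsistent StudentID is Section=H.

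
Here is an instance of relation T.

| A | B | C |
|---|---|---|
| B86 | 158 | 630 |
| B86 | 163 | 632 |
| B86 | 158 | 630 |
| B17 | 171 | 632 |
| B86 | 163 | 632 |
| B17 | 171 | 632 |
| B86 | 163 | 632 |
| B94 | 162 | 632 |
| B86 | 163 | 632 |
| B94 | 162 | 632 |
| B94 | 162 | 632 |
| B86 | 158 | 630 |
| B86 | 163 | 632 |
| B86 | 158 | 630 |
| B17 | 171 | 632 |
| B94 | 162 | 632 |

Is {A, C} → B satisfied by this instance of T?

Yes

(A=B86, C=630): 4 rows → B = 158, 158, 158, 158 ✓
(A=B86, C=632): 5 rows → B = 163, 163, 163, 163, 163 ✓
(A=B17, C=632): 3 rows → B = 171, 171, 171 ✓
(A=B94, C=632): 4 rows → B = 162, 162, 162, 162 ✓
Every {A, C} value is associated with a single B value, so {A, C} → B holds.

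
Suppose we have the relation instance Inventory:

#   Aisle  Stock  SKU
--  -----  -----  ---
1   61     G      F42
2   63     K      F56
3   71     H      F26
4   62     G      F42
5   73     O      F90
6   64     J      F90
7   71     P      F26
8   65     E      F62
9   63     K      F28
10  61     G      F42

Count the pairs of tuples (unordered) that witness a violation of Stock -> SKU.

1

Stock=G: all 3 rows agree on SKU — 0 pairs.
Stock=K: violating pairs (2,9) — 1 pair.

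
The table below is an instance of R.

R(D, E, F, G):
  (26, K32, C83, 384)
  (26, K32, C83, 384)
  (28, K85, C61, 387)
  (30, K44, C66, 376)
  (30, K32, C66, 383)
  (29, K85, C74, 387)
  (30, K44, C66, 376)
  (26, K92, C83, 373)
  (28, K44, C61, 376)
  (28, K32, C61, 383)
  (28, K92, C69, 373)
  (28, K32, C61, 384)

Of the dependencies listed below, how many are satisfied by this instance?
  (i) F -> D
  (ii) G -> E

(i) F -> D: every LHS value maps to a single RHS value — holds.
(ii) G -> E: every LHS value maps to a single RHS value — holds.
2 of the 2 dependencies hold.

2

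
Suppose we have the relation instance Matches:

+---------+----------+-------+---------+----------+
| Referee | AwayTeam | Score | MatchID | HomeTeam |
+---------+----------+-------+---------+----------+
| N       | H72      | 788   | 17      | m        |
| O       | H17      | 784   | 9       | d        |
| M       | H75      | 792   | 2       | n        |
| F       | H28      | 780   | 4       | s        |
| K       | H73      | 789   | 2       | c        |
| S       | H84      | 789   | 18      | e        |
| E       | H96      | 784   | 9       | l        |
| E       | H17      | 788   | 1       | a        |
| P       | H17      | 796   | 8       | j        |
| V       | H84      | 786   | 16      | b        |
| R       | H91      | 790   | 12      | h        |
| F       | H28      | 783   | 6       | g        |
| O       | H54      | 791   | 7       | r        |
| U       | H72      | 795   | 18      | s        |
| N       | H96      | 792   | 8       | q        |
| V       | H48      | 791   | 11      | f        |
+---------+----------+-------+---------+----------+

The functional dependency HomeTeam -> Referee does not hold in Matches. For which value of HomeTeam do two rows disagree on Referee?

HomeTeam=m: 1 row → Referee = N ✓
HomeTeam=d: 1 row → Referee = O ✓
HomeTeam=n: 1 row → Referee = M ✓
HomeTeam=s: 2 rows → Referee takes values {F, U} — violation
HomeTeam=c: 1 row → Referee = K ✓
HomeTeam=e: 1 row → Referee = S ✓
HomeTeam=l: 1 row → Referee = E ✓
HomeTeam=a: 1 row → Referee = E ✓
HomeTeam=j: 1 row → Referee = P ✓
HomeTeam=b: 1 row → Referee = V ✓
HomeTeam=h: 1 row → Referee = R ✓
HomeTeam=g: 1 row → Referee = F ✓
HomeTeam=r: 1 row → Referee = O ✓
HomeTeam=q: 1 row → Referee = N ✓
HomeTeam=f: 1 row → Referee = V ✓
The only HomeTeam value with inconsistent Referee is HomeTeam=s.

s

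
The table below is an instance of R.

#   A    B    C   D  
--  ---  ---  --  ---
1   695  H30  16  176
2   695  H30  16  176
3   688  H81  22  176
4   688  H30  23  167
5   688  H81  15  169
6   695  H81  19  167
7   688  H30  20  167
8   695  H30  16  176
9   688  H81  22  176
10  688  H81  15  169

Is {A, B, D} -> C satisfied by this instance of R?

(A=695, B=H30, D=176): rows 1, 2, 8 → C = 16, 16, 16 ✓
(A=688, B=H81, D=176): rows 3, 9 → C = 22, 22 ✓
(A=688, B=H30, D=167): rows 4, 7 → C takes values {23, 20} — violation
(A=688, B=H81, D=169): rows 5, 10 → C = 15, 15 ✓
(A=695, B=H81, D=167): row 6 → C = 19 ✓
Two rows agree on {A, B, D} but differ on C, so {A, B, D} -> C does not hold.

No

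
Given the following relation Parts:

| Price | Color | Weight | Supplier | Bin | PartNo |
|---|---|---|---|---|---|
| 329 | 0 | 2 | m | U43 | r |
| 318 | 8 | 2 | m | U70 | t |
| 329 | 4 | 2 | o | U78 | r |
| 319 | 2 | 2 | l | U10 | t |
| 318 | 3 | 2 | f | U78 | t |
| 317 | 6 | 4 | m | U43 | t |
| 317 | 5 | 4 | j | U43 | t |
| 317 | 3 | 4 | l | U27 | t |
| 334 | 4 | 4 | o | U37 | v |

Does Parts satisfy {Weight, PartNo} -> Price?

(Weight=2, PartNo=r): 2 rows → Price = 329, 329 ✓
(Weight=2, PartNo=t): 3 rows → Price takes values {318, 319} — violation
(Weight=4, PartNo=t): 3 rows → Price = 317, 317, 317 ✓
(Weight=4, PartNo=v): 1 row → Price = 334 ✓
Two rows agree on {Weight, PartNo} but differ on Price, so {Weight, PartNo} -> Price does not hold.

No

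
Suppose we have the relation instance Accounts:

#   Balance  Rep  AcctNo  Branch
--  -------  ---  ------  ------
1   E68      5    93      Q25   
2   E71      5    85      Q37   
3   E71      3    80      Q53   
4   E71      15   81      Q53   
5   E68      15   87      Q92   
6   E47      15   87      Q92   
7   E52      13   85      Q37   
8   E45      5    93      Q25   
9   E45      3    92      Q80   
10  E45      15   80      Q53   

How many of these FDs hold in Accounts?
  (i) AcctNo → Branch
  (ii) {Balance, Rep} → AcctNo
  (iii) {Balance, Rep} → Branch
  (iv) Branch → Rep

(i) AcctNo → Branch: every LHS value maps to a single RHS value — holds.
(ii) {Balance, Rep} → AcctNo: every LHS value maps to a single RHS value — holds.
(iii) {Balance, Rep} → Branch: every LHS value maps to a single RHS value — holds.
(iv) Branch → Rep: Branch=Q37: rows 2, 7 → Rep takes values {5, 13} — violation; Branch=Q53: rows 3, 4, 10 → Rep takes values {3, 15} — violation — fails.
3 of the 4 dependencies hold.

3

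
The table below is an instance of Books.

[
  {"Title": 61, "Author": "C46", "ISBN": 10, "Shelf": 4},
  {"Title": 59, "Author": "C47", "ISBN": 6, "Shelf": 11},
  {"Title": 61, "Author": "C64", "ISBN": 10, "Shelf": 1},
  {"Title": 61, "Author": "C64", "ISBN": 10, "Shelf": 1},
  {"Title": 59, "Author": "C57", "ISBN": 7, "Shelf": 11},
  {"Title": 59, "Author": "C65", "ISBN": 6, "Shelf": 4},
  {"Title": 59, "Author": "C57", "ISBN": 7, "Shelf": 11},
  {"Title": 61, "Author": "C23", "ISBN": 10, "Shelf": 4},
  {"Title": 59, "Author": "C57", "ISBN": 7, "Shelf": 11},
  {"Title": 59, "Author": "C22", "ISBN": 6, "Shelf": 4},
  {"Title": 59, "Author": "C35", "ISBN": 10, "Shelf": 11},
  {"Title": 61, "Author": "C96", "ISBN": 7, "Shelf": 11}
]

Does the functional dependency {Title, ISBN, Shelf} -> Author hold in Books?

No

(Title=61, ISBN=10, Shelf=4): 2 rows → Author takes values {C46, C23} — violation
(Title=59, ISBN=6, Shelf=11): 1 row → Author = C47 ✓
(Title=61, ISBN=10, Shelf=1): 2 rows → Author = C64, C64 ✓
(Title=59, ISBN=7, Shelf=11): 3 rows → Author = C57, C57, C57 ✓
(Title=59, ISBN=6, Shelf=4): 2 rows → Author takes values {C65, C22} — violation
(Title=59, ISBN=10, Shelf=11): 1 row → Author = C35 ✓
(Title=61, ISBN=7, Shelf=11): 1 row → Author = C96 ✓
Two rows agree on {Title, ISBN, Shelf} but differ on Author, so {Title, ISBN, Shelf} -> Author does not hold.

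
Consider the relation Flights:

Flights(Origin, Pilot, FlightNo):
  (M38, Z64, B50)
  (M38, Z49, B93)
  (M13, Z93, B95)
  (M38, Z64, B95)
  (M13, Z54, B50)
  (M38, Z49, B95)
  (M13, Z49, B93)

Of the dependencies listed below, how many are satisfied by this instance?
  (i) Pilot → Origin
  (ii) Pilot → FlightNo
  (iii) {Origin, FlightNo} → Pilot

0

(i) Pilot → Origin: Pilot=Z49: 3 rows → Origin takes values {M38, M13} — violation — fails.
(ii) Pilot → FlightNo: Pilot=Z64: 2 rows → FlightNo takes values {B50, B95} — violation; Pilot=Z49: 3 rows → FlightNo takes values {B93, B95} — violation — fails.
(iii) {Origin, FlightNo} → Pilot: (Origin=M38, FlightNo=B95): 2 rows → Pilot takes values {Z64, Z49} — violation — fails.
None of the 3 dependencies hold.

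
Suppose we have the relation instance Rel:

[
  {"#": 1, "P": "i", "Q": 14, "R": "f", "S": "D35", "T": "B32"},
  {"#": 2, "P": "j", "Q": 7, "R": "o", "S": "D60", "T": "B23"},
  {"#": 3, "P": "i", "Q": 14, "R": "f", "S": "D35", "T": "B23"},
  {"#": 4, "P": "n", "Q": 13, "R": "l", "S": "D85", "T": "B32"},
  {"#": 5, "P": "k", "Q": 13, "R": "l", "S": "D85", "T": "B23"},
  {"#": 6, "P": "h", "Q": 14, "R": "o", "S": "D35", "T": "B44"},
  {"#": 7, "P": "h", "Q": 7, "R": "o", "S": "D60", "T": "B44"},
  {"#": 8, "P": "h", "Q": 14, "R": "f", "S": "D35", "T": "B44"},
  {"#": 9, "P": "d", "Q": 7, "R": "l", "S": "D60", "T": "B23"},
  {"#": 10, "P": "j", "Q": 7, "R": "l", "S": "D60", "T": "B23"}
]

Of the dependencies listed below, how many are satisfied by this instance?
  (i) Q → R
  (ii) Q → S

1

(i) Q → R: Q=14: rows 1, 3, 6, 8 → R takes values {f, o} — violation; Q=7: rows 2, 7, 9, 10 → R takes values {o, l} — violation — fails.
(ii) Q → S: every LHS value maps to a single RHS value — holds.
1 of the 2 dependencies holds.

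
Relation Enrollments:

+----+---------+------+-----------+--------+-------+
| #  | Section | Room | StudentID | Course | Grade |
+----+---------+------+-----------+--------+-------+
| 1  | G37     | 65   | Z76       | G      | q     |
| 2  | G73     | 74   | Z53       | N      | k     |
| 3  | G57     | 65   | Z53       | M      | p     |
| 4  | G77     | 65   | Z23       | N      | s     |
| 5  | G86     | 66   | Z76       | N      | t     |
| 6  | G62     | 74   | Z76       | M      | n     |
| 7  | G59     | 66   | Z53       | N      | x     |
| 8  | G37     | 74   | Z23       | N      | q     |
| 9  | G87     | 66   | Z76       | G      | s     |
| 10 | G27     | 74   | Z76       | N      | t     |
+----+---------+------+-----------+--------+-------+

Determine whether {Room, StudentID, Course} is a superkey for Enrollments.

Yes

All 10 rows have distinct {Room, StudentID, Course} values, so {Room, StudentID, Course} → (all attributes) holds and {Room, StudentID, Course} is a superkey.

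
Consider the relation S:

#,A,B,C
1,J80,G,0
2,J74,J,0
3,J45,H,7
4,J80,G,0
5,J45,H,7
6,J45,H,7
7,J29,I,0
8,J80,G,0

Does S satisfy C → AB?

C=0: rows 1, 2, 4, 7, 8 → {A,B} takes values {(J80, G), (J74, J), (J29, I)} — violation
C=7: rows 3, 5, 6 → {A,B} = (J45, H), (J45, H), (J45, H) ✓
Two rows agree on C but differ on AB, so C → AB does not hold.

No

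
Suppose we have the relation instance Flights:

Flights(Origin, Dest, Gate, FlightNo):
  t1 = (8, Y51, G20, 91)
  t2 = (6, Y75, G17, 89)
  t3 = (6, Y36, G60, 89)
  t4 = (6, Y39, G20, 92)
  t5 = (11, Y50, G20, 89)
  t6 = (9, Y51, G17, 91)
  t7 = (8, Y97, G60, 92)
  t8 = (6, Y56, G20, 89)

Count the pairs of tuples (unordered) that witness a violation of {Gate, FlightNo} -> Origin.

1

(Gate=G20, FlightNo=89): violating pairs (5,8) — 1 pair.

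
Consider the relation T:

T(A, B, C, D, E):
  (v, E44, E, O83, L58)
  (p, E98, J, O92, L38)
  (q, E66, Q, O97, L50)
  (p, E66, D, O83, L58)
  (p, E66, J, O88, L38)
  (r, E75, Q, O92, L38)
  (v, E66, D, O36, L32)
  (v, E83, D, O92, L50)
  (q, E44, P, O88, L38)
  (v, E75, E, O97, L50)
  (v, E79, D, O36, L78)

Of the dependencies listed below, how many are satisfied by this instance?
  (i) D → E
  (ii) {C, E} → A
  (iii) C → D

1

(i) D → E: D=O92: 3 rows → E takes values {L38, L50} — violation; D=O36: 2 rows → E takes values {L32, L78} — violation — fails.
(ii) {C, E} → A: every LHS value maps to a single RHS value — holds.
(iii) C → D: C=E: 2 rows → D takes values {O83, O97} — violation; C=J: 2 rows → D takes values {O92, O88} — violation; C=Q: 2 rows → D takes values {O97, O92} — violation; C=D: 4 rows → D takes values {O83, O36, O92} — violation — fails.
1 of the 3 dependencies holds.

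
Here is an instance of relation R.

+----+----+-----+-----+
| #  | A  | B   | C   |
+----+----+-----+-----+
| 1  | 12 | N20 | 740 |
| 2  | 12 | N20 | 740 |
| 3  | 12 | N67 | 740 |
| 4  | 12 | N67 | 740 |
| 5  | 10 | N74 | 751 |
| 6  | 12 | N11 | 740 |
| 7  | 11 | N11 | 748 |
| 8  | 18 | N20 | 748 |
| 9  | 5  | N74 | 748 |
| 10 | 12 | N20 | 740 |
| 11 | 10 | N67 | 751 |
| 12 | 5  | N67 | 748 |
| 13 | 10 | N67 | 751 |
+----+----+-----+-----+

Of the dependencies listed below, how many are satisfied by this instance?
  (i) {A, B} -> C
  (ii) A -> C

2

(i) {A, B} -> C: every LHS value maps to a single RHS value — holds.
(ii) A -> C: every LHS value maps to a single RHS value — holds.
2 of the 2 dependencies hold.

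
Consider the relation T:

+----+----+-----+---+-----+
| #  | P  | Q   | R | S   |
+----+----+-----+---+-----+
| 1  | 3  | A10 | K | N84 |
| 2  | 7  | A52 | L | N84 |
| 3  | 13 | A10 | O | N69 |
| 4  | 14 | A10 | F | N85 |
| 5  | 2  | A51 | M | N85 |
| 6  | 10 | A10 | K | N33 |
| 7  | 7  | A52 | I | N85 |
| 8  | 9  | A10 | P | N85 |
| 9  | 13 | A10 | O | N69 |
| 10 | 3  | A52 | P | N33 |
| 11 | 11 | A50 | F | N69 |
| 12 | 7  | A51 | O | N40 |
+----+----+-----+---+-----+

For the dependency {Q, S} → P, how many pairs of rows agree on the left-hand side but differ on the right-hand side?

1

(Q=A10, S=N69): all 2 rows agree on P — 0 pairs.
(Q=A10, S=N85): violating pairs (4,8) — 1 pair.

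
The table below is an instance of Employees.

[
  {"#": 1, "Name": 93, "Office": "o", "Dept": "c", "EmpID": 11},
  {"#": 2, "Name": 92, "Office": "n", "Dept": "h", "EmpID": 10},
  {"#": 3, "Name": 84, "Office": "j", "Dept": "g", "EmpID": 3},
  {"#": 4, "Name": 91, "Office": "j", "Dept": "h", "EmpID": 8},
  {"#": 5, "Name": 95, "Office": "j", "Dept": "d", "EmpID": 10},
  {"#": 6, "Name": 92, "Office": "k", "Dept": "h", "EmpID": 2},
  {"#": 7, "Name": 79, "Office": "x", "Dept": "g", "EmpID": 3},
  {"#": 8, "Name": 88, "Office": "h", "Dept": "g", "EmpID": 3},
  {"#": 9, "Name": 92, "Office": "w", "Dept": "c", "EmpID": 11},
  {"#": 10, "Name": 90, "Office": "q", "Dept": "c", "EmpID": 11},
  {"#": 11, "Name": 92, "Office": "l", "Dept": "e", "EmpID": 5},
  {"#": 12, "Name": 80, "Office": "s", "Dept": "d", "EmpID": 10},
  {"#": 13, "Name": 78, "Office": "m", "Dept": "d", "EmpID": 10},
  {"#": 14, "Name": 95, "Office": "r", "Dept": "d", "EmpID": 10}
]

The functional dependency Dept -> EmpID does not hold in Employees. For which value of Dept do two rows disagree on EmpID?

h

Dept=c: rows 1, 9, 10 → EmpID = 11, 11, 11 ✓
Dept=h: rows 2, 4, 6 → EmpID takes values {10, 8, 2} — violation
Dept=g: rows 3, 7, 8 → EmpID = 3, 3, 3 ✓
Dept=d: rows 5, 12, 13, 14 → EmpID = 10, 10, 10, 10 ✓
Dept=e: row 11 → EmpID = 5 ✓
The only Dept value with inconsistent EmpID is Dept=h.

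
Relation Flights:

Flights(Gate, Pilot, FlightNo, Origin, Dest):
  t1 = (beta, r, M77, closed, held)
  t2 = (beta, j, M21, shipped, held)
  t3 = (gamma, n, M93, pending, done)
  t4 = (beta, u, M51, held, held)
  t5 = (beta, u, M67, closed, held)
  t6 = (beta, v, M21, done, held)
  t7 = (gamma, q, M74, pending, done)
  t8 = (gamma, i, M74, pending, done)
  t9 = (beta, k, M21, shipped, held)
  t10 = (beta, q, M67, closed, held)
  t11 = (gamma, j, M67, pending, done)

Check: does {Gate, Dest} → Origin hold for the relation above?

No

(Gate=beta, Dest=held): rows 1, 2, 4, 5, 6, 9, 10 → Origin takes values {closed, shipped, held, done} — violation
(Gate=gamma, Dest=done): rows 3, 7, 8, 11 → Origin = pending, pending, pending, pending ✓
Two rows agree on {Gate, Dest} but differ on Origin, so {Gate, Dest} → Origin does not hold.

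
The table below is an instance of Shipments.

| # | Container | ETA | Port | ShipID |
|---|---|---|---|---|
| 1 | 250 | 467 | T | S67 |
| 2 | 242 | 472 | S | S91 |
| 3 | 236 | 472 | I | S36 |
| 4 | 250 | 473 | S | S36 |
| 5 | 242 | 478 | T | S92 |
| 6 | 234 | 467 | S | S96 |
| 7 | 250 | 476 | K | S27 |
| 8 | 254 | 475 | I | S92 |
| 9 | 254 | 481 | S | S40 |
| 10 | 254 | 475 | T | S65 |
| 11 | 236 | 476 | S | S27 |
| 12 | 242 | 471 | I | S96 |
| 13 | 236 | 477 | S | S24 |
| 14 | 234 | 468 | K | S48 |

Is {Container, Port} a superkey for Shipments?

Rows 11 and 13 have the same {Container, Port} value (Container=236, Port=S) but are distinct tuples, so {Container, Port} does not determine every attribute — not a superkey.

No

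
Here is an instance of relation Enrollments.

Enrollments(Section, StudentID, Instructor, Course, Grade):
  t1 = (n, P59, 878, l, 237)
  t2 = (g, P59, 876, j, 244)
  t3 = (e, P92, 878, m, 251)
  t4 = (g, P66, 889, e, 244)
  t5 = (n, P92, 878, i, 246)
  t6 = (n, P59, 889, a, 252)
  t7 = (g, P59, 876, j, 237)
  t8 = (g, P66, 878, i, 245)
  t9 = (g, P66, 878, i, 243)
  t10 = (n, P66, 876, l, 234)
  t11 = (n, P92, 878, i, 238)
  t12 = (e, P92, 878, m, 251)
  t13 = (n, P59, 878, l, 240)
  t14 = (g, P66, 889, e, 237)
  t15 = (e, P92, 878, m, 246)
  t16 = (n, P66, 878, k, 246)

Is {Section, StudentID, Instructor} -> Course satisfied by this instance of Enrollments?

(Section=n, StudentID=P59, Instructor=878): rows 1, 13 → Course = l, l ✓
(Section=g, StudentID=P59, Instructor=876): rows 2, 7 → Course = j, j ✓
(Section=e, StudentID=P92, Instructor=878): rows 3, 12, 15 → Course = m, m, m ✓
(Section=g, StudentID=P66, Instructor=889): rows 4, 14 → Course = e, e ✓
(Section=n, StudentID=P92, Instructor=878): rows 5, 11 → Course = i, i ✓
(Section=n, StudentID=P59, Instructor=889): row 6 → Course = a ✓
(Section=g, StudentID=P66, Instructor=878): rows 8, 9 → Course = i, i ✓
(Section=n, StudentID=P66, Instructor=876): row 10 → Course = l ✓
(Section=n, StudentID=P66, Instructor=878): row 16 → Course = k ✓
Every {Section, StudentID, Instructor} value is associated with a single Course value, so {Section, StudentID, Instructor} -> Course holds.

Yes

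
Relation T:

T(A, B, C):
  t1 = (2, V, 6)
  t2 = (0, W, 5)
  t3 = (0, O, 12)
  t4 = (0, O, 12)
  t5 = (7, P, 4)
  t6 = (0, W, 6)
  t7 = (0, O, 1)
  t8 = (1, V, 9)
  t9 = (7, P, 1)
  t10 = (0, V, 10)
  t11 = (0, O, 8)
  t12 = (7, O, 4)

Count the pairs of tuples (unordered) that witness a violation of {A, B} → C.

7

(A=0, B=W): violating pairs (2,6) — 1 pair.
(A=0, B=O): violating pairs (3,7), (3,11), (4,7), (4,11), (7,11) — 5 pairs.
(A=7, B=P): violating pairs (5,9) — 1 pair.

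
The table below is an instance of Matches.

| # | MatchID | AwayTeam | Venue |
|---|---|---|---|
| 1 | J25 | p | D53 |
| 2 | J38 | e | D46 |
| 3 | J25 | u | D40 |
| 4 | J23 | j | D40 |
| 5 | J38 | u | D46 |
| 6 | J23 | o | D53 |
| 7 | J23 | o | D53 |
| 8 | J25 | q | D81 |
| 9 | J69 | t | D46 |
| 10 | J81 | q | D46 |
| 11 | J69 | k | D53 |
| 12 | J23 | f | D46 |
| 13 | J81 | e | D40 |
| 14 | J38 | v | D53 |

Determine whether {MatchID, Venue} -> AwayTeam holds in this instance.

(MatchID=J25, Venue=D53): row 1 → AwayTeam = p ✓
(MatchID=J38, Venue=D46): rows 2, 5 → AwayTeam takes values {e, u} — violation
(MatchID=J25, Venue=D40): row 3 → AwayTeam = u ✓
(MatchID=J23, Venue=D40): row 4 → AwayTeam = j ✓
(MatchID=J23, Venue=D53): rows 6, 7 → AwayTeam = o, o ✓
(MatchID=J25, Venue=D81): row 8 → AwayTeam = q ✓
(MatchID=J69, Venue=D46): row 9 → AwayTeam = t ✓
(MatchID=J81, Venue=D46): row 10 → AwayTeam = q ✓
(MatchID=J69, Venue=D53): row 11 → AwayTeam = k ✓
(MatchID=J23, Venue=D46): row 12 → AwayTeam = f ✓
(MatchID=J81, Venue=D40): row 13 → AwayTeam = e ✓
(MatchID=J38, Venue=D53): row 14 → AwayTeam = v ✓
Two rows agree on {MatchID, Venue} but differ on AwayTeam, so {MatchID, Venue} -> AwayTeam does not hold.

No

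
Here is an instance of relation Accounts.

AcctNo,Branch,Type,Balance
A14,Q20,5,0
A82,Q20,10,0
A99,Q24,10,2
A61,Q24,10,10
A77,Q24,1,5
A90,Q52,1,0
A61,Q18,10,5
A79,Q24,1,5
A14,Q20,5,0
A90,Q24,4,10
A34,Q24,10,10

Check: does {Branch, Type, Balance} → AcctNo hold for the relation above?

(Branch=Q20, Type=5, Balance=0): 2 rows → AcctNo = A14, A14 ✓
(Branch=Q20, Type=10, Balance=0): 1 row → AcctNo = A82 ✓
(Branch=Q24, Type=10, Balance=2): 1 row → AcctNo = A99 ✓
(Branch=Q24, Type=10, Balance=10): 2 rows → AcctNo takes values {A61, A34} — violation
(Branch=Q24, Type=1, Balance=5): 2 rows → AcctNo takes values {A77, A79} — violation
(Branch=Q52, Type=1, Balance=0): 1 row → AcctNo = A90 ✓
(Branch=Q18, Type=10, Balance=5): 1 row → AcctNo = A61 ✓
(Branch=Q24, Type=4, Balance=10): 1 row → AcctNo = A90 ✓
Two rows agree on {Branch, Type, Balance} but differ on AcctNo, so {Branch, Type, Balance} → AcctNo does not hold.

No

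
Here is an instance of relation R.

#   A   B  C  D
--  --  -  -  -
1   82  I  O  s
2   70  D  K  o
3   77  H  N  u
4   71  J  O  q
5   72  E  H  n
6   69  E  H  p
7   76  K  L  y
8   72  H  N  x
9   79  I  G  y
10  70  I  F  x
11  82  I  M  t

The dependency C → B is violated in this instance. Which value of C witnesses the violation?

C=O: rows 1, 4 → B takes values {I, J} — violation
C=K: row 2 → B = D ✓
C=N: rows 3, 8 → B = H, H ✓
C=H: rows 5, 6 → B = E, E ✓
C=L: row 7 → B = K ✓
C=G: row 9 → B = I ✓
C=F: row 10 → B = I ✓
C=M: row 11 → B = I ✓
The only C value with inconsistent B is C=O.

O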